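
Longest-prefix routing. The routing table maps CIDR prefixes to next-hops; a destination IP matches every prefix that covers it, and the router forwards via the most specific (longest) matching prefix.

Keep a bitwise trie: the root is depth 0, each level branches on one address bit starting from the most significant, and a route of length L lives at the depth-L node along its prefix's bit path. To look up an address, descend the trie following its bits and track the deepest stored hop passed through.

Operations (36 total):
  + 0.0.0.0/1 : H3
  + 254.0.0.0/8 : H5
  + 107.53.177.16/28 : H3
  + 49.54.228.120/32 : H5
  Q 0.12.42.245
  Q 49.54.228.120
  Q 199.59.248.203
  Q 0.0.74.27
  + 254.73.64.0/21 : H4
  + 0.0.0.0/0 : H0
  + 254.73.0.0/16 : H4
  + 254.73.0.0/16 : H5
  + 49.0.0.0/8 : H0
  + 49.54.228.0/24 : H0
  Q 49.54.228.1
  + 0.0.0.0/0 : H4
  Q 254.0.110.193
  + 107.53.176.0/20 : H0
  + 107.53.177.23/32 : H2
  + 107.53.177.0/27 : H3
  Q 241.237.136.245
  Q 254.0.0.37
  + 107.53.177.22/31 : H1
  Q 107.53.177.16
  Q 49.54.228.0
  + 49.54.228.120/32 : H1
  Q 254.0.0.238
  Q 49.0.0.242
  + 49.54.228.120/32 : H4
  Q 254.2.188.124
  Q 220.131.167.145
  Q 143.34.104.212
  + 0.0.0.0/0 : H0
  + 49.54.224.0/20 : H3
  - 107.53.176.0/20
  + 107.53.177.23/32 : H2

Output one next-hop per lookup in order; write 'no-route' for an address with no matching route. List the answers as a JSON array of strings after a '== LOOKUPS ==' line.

Process each operation:
  add 0.0.0.0/1 -> H3 at depth 1
  add 254.0.0.0/8 -> H5 at depth 8
  add 107.53.177.16/28 -> H3 at depth 28
  add 49.54.228.120/32 -> H5 at depth 32
  lookup 0.12.42.245: bits 00 walk d0:-→d1:H3→d2:- -> H3
  lookup 49.54.228.120: bits 00110001001101101110010001111000 walk d0:-→d1:H3→d2:-→d3:-→d4:-→d5:-→d6:-→d7:-→d8:-→d9:-→d10:-→d11:-→d12:-→d13:-→d14:-→d15:-→d16:-→d17:-→d18:-→d19:-→d20:-→d21:-→d22:-→d23:-→d24:-→d25:-→d26:-→d27:-→d28:-→d29:-→d30:-→d31:-→d32:H5 -> H5
  lookup 199.59.248.203: bits 11 walk d0:-→d1:-→d2:- -> no-route
  lookup 0.0.74.27: bits 00 walk d0:-→d1:H3→d2:- -> H3
  add 254.73.64.0/21 -> H4 at depth 21
  add 0.0.0.0/0 -> H0 at depth 0
  add 254.73.0.0/16 -> H4 at depth 16
  add 254.73.0.0/16 -> H5 at depth 16
  add 49.0.0.0/8 -> H0 at depth 8
  add 49.54.228.0/24 -> H0 at depth 24
  lookup 49.54.228.1: bits 0011000100110110111001000 walk d0:H0→d1:H3→d2:-→d3:-→d4:-→d5:-→d6:-→d7:-→d8:H0→d9:-→d10:-→d11:-→d12:-→d13:-→d14:-→d15:-→d16:-→d17:-→d18:-→d19:-→d20:-→d21:-→d22:-→d23:-→d24:H0→d25:- -> H0
  add 0.0.0.0/0 -> H4 at depth 0
  lookup 254.0.110.193: bits 111111100 walk d0:H4→d1:-→d2:-→d3:-→d4:-→d5:-→d6:-→d7:-→d8:H5→d9:- -> H5
  add 107.53.176.0/20 -> H0 at depth 20
  add 107.53.177.23/32 -> H2 at depth 32
  add 107.53.177.0/27 -> H3 at depth 27
  lookup 241.237.136.245: bits 1111 walk d0:H4→d1:-→d2:-→d3:-→d4:- -> H4
  lookup 254.0.0.37: bits 111111100 walk d0:H4→d1:-→d2:-→d3:-→d4:-→d5:-→d6:-→d7:-→d8:H5→d9:- -> H5
  add 107.53.177.22/31 -> H1 at depth 31
  lookup 107.53.177.16: bits 01101011001101011011000100010 walk d0:H4→d1:H3→d2:-→d3:-→d4:-→d5:-→d6:-→d7:-→d8:-→d9:-→d10:-→d11:-→d12:-→d13:-→d14:-→d15:-→d16:-→d17:-→d18:-→d19:-→d20:H0→d21:-→d22:-→d23:-→d24:-→d25:-→d26:-→d27:H3→d28:H3→d29:- -> H3
  lookup 49.54.228.0: bits 0011000100110110111001000 walk d0:H4→d1:H3→d2:-→d3:-→d4:-→d5:-→d6:-→d7:-→d8:H0→d9:-→d10:-→d11:-→d12:-→d13:-→d14:-→d15:-→d16:-→d17:-→d18:-→d19:-→d20:-→d21:-→d22:-→d23:-→d24:H0→d25:- -> H0
  add 49.54.228.120/32 -> H1 at depth 32
  lookup 254.0.0.238: bits 111111100 walk d0:H4→d1:-→d2:-→d3:-→d4:-→d5:-→d6:-→d7:-→d8:H5→d9:- -> H5
  lookup 49.0.0.242: bits 0011000100 walk d0:H4→d1:H3→d2:-→d3:-→d4:-→d5:-→d6:-→d7:-→d8:H0→d9:-→d10:- -> H0
  add 49.54.228.120/32 -> H4 at depth 32
  lookup 254.2.188.124: bits 111111100 walk d0:H4→d1:-→d2:-→d3:-→d4:-→d5:-→d6:-→d7:-→d8:H5→d9:- -> H5
  lookup 220.131.167.145: bits 11 walk d0:H4→d1:-→d2:- -> H4
  lookup 143.34.104.212: bits 1 walk d0:H4→d1:- -> H4
  add 0.0.0.0/0 -> H0 at depth 0
  add 49.54.224.0/20 -> H3 at depth 20
  del 107.53.176.0/20 (clear depth 20)
  add 107.53.177.23/32 -> H2 at depth 32

== LOOKUPS ==
["H3","H5","no-route","H3","H0","H5","H4","H5","H3","H0","H5","H0","H5","H4","H4"]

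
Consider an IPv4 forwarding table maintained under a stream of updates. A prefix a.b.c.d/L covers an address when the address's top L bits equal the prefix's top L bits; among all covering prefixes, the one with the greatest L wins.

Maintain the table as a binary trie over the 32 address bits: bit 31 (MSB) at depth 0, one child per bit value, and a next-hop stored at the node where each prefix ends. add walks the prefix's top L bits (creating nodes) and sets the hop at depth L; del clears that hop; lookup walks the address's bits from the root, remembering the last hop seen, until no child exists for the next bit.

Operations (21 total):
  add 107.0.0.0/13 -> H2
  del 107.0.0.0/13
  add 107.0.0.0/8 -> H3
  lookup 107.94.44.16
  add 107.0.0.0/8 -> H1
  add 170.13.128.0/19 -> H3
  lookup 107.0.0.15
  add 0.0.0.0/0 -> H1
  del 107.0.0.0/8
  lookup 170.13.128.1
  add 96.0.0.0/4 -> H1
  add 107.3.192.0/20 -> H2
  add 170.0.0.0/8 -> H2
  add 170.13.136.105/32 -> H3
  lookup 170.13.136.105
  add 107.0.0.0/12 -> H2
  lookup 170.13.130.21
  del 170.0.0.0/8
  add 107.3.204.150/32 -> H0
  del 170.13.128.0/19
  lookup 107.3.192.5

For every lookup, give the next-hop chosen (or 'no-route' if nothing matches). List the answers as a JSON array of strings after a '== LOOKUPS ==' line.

Apply in order:
  + 107.0.0.0/13 (H2) depth=13
  del 107.0.0.0/13 (clear depth 13)
  + 107.0.0.0/8 (H3) depth=8
  Q 107.94.44.16: descend 011010110 ; hops seen [H3] ; pick H3
  + 107.0.0.0/8 (H1) depth=8
  + 170.13.128.0/19 (H3) depth=19
  Q 107.0.0.15: descend 0110101100000 ; hops seen [H1] ; pick H1
  + 0.0.0.0/0 (H1) depth=0
  del 107.0.0.0/8 (clear depth 8)
  Q 170.13.128.1: descend 1010101000001101100 ; hops seen [H1,H3] ; pick H3
  + 96.0.0.0/4 (H1) depth=4
  + 107.3.192.0/20 (H2) depth=20
  + 170.0.0.0/8 (H2) depth=8
  + 170.13.136.105/32 (H3) depth=32
  Q 170.13.136.105: descend 10101010000011011000100001101001 ; hops seen [H1,H2,H3,H3] ; pick H3
  + 107.0.0.0/12 (H2) depth=12
  Q 170.13.130.21: descend 10101010000011011000 ; hops seen [H1,H2,H3] ; pick H3
  del 170.0.0.0/8 (clear depth 8)
  + 107.3.204.150/32 (H0) depth=32
  del 170.13.128.0/19 (clear depth 19)
  Q 107.3.192.5: descend 01101011000000111100 ; hops seen [H1,H1,H2,H2] ; pick H2

== LOOKUPS ==
["H3","H1","H3","H3","H3","H2"]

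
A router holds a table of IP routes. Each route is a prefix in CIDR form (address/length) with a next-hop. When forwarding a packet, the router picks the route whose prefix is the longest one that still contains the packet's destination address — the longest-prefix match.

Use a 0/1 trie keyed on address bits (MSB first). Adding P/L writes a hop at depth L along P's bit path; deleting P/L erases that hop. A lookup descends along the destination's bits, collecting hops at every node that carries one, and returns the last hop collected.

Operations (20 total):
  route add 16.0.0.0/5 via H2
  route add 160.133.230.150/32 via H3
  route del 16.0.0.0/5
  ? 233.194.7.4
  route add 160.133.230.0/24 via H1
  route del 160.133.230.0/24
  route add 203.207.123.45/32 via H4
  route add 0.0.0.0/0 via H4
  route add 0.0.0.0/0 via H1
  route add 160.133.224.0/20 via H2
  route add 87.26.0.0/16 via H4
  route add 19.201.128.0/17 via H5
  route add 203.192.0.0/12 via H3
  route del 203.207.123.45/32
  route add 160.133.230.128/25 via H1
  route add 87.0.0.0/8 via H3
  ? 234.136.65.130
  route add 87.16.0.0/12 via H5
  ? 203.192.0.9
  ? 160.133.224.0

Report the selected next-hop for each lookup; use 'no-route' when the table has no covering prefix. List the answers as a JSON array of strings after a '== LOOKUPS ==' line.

Process each operation:
  add 16.0.0.0/5 -> H2 at depth 5
  add 160.133.230.150/32 -> H3 at depth 32
  del 16.0.0.0/5 (clear depth 5)
  lookup 233.194.7.4: bits 1 walk d0:-→d1:- -> no-route
  add 160.133.230.0/24 -> H1 at depth 24
  del 160.133.230.0/24 (clear depth 24)
  add 203.207.123.45/32 -> H4 at depth 32
  add 0.0.0.0/0 -> H4 at depth 0
  add 0.0.0.0/0 -> H1 at depth 0
  add 160.133.224.0/20 -> H2 at depth 20
  add 87.26.0.0/16 -> H4 at depth 16
  add 19.201.128.0/17 -> H5 at depth 17
  add 203.192.0.0/12 -> H3 at depth 12
  del 203.207.123.45/32 (clear depth 32)
  add 160.133.230.128/25 -> H1 at depth 25
  add 87.0.0.0/8 -> H3 at depth 8
  lookup 234.136.65.130: bits 11 walk d0:H1→d1:-→d2:- -> H1
  add 87.16.0.0/12 -> H5 at depth 12
  lookup 203.192.0.9: bits 110010111100 walk d0:H1→d1:-→d2:-→d3:-→d4:-→d5:-→d6:-→d7:-→d8:-→d9:-→d10:-→d11:-→d12:H3 -> H3
  lookup 160.133.224.0: bits 101000001000010111100 walk d0:H1→d1:-→d2:-→d3:-→d4:-→d5:-→d6:-→d7:-→d8:-→d9:-→d10:-→d11:-→d12:-→d13:-→d14:-→d15:-→d16:-→d17:-→d18:-→d19:-→d20:H2→d21:- -> H2

== LOOKUPS ==
["no-route","H1","H3","H2"]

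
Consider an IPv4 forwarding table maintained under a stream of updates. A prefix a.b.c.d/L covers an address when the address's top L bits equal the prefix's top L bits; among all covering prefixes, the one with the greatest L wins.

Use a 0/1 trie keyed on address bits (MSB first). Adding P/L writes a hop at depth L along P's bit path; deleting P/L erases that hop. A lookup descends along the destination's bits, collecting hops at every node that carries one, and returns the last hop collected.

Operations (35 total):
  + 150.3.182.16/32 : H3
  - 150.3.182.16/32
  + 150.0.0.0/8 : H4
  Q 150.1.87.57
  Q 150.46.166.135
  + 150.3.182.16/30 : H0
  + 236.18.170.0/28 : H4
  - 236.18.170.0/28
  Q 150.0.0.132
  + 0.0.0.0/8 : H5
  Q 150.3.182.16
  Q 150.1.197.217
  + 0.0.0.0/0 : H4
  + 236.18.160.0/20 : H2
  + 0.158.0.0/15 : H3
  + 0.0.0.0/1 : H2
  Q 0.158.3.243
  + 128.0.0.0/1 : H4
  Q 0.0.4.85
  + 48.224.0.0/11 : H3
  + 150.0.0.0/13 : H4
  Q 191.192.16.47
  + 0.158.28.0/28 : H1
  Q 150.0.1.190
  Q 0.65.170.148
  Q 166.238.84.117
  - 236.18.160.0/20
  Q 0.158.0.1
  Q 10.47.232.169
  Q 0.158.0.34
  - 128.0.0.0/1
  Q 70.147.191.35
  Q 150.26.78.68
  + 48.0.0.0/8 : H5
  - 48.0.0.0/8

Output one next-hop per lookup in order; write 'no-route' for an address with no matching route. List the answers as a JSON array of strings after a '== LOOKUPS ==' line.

Trace:
  + 150.3.182.16/32 (H3) depth=32
  del 150.3.182.16/32 (clear depth 32)
  + 150.0.0.0/8 (H4) depth=8
  lookup 150.1.87.57: bits 10010110000000 walk d0:-→d1:-→d2:-→d3:-→d4:-→d5:-→d6:-→d7:-→d8:H4→d9:-→d10:-→d11:-→d12:-→d13:-→d14:- -> H4
  lookup 150.46.166.135: bits 1001011000 walk d0:-→d1:-→d2:-→d3:-→d4:-→d5:-→d6:-→d7:-→d8:H4→d9:-→d10:- -> H4
  + 150.3.182.16/30 (H0) depth=30
  + 236.18.170.0/28 (H4) depth=28
  del 236.18.170.0/28 (clear depth 28)
  lookup 150.0.0.132: bits 10010110000000 walk d0:-→d1:-→d2:-→d3:-→d4:-→d5:-→d6:-→d7:-→d8:H4→d9:-→d10:-→d11:-→d12:-→d13:-→d14:- -> H4
  + 0.0.0.0/8 (H5) depth=8
  lookup 150.3.182.16: bits 10010110000000111011011000010000 walk d0:-→d1:-→d2:-→d3:-→d4:-→d5:-→d6:-→d7:-→d8:H4→d9:-→d10:-→d11:-→d12:-→d13:-→d14:-→d15:-→d16:-→d17:-→d18:-→d19:-→d20:-→d21:-→d22:-→d23:-→d24:-→d25:-→d26:-→d27:-→d28:-→d29:-→d30:H0→d31:-→d32:- -> H0
  lookup 150.1.197.217: bits 10010110000000 walk d0:-→d1:-→d2:-→d3:-→d4:-→d5:-→d6:-→d7:-→d8:H4→d9:-→d10:-→d11:-→d12:-→d13:-→d14:- -> H4
  + 0.0.0.0/0 (H4) depth=0
  + 236.18.160.0/20 (H2) depth=20
  + 0.158.0.0/15 (H3) depth=15
  + 0.0.0.0/1 (H2) depth=1
  lookup 0.158.3.243: bits 000000001001111 walk d0:H4→d1:H2→d2:-→d3:-→d4:-→d5:-→d6:-→d7:-→d8:H5→d9:-→d10:-→d11:-→d12:-→d13:-→d14:-→d15:H3 -> H3
  + 128.0.0.0/1 (H4) depth=1
  lookup 0.0.4.85: bits 00000000 walk d0:H4→d1:H2→d2:-→d3:-→d4:-→d5:-→d6:-→d7:-→d8:H5 -> H5
  + 48.224.0.0/11 (H3) depth=11
  + 150.0.0.0/13 (H4) depth=13
  lookup 191.192.16.47: bits 10 walk d0:H4→d1:H4→d2:- -> H4
  + 0.158.28.0/28 (H1) depth=28
  lookup 150.0.1.190: bits 10010110000000 walk d0:H4→d1:H4→d2:-→d3:-→d4:-→d5:-→d6:-→d7:-→d8:H4→d9:-→d10:-→d11:-→d12:-→d13:H4→d14:- -> H4
  lookup 0.65.170.148: bits 00000000 walk d0:H4→d1:H2→d2:-→d3:-→d4:-→d5:-→d6:-→d7:-→d8:H5 -> H5
  lookup 166.238.84.117: bits 10 walk d0:H4→d1:H4→d2:- -> H4
  del 236.18.160.0/20 (clear depth 20)
  lookup 0.158.0.1: bits 0000000010011110000 walk d0:H4→d1:H2→d2:-→d3:-→d4:-→d5:-→d6:-→d7:-→d8:H5→d9:-→d10:-→d11:-→d12:-→d13:-→d14:-→d15:H3→d16:-→d17:-→d18:-→d19:- -> H3
  lookup 10.47.232.169: bits 0000 walk d0:H4→d1:H2→d2:-→d3:-→d4:- -> H2
  lookup 0.158.0.34: bits 0000000010011110000 walk d0:H4→d1:H2→d2:-→d3:-→d4:-→d5:-→d6:-→d7:-→d8:H5→d9:-→d10:-→d11:-→d12:-→d13:-→d14:-→d15:H3→d16:-→d17:-→d18:-→d19:- -> H3
  del 128.0.0.0/1 (clear depth 1)
  lookup 70.147.191.35: bits 0 walk d0:H4→d1:H2 -> H2
  lookup 150.26.78.68: bits 10010110000 walk d0:H4→d1:-→d2:-→d3:-→d4:-→d5:-→d6:-→d7:-→d8:H4→d9:-→d10:-→d11:- -> H4
  + 48.0.0.0/8 (H5) depth=8
  del 48.0.0.0/8 (clear depth 8)

== LOOKUPS ==
["H4","H4","H4","H0","H4","H3","H5","H4","H4","H5","H4","H3","H2","H3","H2","H4"]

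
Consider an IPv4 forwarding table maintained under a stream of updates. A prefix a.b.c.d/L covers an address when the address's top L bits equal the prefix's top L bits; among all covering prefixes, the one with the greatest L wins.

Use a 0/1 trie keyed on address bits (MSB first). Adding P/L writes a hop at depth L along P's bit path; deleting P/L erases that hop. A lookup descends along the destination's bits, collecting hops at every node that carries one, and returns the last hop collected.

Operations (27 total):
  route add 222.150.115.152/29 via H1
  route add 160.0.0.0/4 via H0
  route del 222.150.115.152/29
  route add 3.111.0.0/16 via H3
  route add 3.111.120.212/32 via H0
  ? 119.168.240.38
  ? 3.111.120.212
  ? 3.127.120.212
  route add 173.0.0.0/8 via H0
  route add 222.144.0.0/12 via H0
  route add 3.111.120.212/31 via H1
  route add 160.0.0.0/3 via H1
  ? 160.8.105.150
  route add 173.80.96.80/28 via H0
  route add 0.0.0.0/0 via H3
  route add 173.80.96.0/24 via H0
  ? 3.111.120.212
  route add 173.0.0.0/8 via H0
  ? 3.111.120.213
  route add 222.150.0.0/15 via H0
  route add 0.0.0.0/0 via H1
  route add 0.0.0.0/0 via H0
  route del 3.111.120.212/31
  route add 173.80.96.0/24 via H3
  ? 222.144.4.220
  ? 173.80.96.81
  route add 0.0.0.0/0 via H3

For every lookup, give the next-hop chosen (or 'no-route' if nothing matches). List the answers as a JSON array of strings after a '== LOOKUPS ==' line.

Process each operation:
  add 222.150.115.152/29 -> H1 at depth 29
  add 160.0.0.0/4 -> H0 at depth 4
  del 222.150.115.152/29 (clear depth 29)
  add 3.111.0.0/16 -> H3 at depth 16
  add 3.111.120.212/32 -> H0 at depth 32
  Q 119.168.240.38: descend 0 ; hops seen [∅] ; pick no-route
  Q 3.111.120.212: descend 00000011011011110111100011010100 ; hops seen [H3,H0] ; pick H0
  Q 3.127.120.212: descend 00000011011 ; hops seen [∅] ; pick no-route
  add 173.0.0.0/8 -> H0 at depth 8
  add 222.144.0.0/12 -> H0 at depth 12
  add 3.111.120.212/31 -> H1 at depth 31
  add 160.0.0.0/3 -> H1 at depth 3
  Q 160.8.105.150: descend 1010 ; hops seen [H1,H0] ; pick H0
  add 173.80.96.80/28 -> H0 at depth 28
  add 0.0.0.0/0 -> H3 at depth 0
  add 173.80.96.0/24 -> H0 at depth 24
  Q 3.111.120.212: descend 00000011011011110111100011010100 ; hops seen [H3,H3,H1,H0] ; pick H0
  add 173.0.0.0/8 -> H0 at depth 8
  Q 3.111.120.213: descend 0000001101101111011110001101010 ; hops seen [H3,H3,H1] ; pick H1
  add 222.150.0.0/15 -> H0 at depth 15
  add 0.0.0.0/0 -> H1 at depth 0
  add 0.0.0.0/0 -> H0 at depth 0
  del 3.111.120.212/31 (clear depth 31)
  add 173.80.96.0/24 -> H3 at depth 24
  Q 222.144.4.220: descend 1101111010010 ; hops seen [H0,H0] ; pick H0
  Q 173.80.96.81: descend 1010110101010000011000000101 ; hops seen [H0,H1,H0,H0,H3,H0] ; pick H0
  add 0.0.0.0/0 -> H3 at depth 0

== LOOKUPS ==
["no-route","H0","no-route","H0","H0","H1","H0","H0"]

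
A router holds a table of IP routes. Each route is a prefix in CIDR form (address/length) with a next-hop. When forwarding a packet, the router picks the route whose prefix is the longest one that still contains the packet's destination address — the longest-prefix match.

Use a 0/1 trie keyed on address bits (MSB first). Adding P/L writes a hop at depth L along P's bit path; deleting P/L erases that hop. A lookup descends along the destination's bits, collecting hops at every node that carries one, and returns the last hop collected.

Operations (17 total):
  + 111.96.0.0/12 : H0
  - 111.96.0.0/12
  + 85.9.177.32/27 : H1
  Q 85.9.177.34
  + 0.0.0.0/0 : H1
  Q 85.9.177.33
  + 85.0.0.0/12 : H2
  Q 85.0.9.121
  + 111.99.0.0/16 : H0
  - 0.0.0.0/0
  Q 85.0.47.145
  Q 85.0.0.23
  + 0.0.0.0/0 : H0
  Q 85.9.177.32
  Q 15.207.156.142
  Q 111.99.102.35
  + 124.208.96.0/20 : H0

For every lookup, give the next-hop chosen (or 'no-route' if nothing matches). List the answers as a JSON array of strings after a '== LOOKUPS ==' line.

Trace:
  add 111.96.0.0/12 -> H0 at depth 12
  - 111.96.0.0/12 clear@12
  add 85.9.177.32/27 -> H1 at depth 27
  Q 85.9.177.34: descend 010101010000100110110001001 ; hops seen [H1] ; pick H1
  add 0.0.0.0/0 -> H1 at depth 0
  Q 85.9.177.33: descend 010101010000100110110001001 ; hops seen [H1,H1] ; pick H1
  add 85.0.0.0/12 -> H2 at depth 12
  Q 85.0.9.121: descend 010101010000 ; hops seen [H1,H2] ; pick H2
  add 111.99.0.0/16 -> H0 at depth 16
  - 0.0.0.0/0 clear@0
  Q 85.0.47.145: descend 010101010000 ; hops seen [H2] ; pick H2
  Q 85.0.0.23: descend 010101010000 ; hops seen [H2] ; pick H2
  add 0.0.0.0/0 -> H0 at depth 0
  Q 85.9.177.32: descend 010101010000100110110001001 ; hops seen [H0,H2,H1] ; pick H1
  Q 15.207.156.142: descend 0 ; hops seen [H0] ; pick H0
  Q 111.99.102.35: descend 0110111101100011 ; hops seen [H0,H0] ; pick H0
  add 124.208.96.0/20 -> H0 at depth 20

== LOOKUPS ==
["H1","H1","H2","H2","H2","H1","H0","H0"]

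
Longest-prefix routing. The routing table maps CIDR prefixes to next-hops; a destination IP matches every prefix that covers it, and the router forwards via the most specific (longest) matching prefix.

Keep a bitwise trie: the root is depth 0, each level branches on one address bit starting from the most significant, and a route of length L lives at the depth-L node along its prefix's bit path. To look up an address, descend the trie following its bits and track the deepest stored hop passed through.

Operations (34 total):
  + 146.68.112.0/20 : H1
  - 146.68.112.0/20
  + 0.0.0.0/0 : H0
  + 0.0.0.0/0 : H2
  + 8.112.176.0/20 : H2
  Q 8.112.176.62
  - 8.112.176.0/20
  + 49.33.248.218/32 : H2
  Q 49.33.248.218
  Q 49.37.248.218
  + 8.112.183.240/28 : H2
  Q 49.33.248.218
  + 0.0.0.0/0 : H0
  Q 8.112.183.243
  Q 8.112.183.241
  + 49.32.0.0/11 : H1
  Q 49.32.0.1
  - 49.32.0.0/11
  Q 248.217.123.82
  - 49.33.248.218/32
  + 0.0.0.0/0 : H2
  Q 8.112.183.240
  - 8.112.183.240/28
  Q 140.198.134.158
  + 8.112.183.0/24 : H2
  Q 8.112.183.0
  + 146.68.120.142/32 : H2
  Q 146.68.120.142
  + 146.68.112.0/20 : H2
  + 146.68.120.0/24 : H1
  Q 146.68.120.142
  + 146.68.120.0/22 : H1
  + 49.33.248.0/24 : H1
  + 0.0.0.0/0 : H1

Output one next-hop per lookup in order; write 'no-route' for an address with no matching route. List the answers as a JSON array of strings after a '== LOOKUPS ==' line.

Apply in order:
  add 146.68.112.0/20 -> H1 at depth 20
  del 146.68.112.0/20 (clear depth 20)
  add 0.0.0.0/0 -> H0 at depth 0
  add 0.0.0.0/0 -> H2 at depth 0
  add 8.112.176.0/20 -> H2 at depth 20
  ? 8.112.176.62  path d0:H2→d1:-→d2:-→d3:-→d4:-→d5:-→d6:-→d7:-→d8:-→d9:-→d10:-→d11:-→d12:-→d13:-→d14:-→d15:-→d16:-→d17:-→d18:-→d19:-→d20:H2  best=H2
  del 8.112.176.0/20 (clear depth 20)
  add 49.33.248.218/32 -> H2 at depth 32
  ? 49.33.248.218  path d0:H2→d1:-→d2:-→d3:-→d4:-→d5:-→d6:-→d7:-→d8:-→d9:-→d10:-→d11:-→d12:-→d13:-→d14:-→d15:-→d16:-→d17:-→d18:-→d19:-→d20:-→d21:-→d22:-→d23:-→d24:-→d25:-→d26:-→d27:-→d28:-→d29:-→d30:-→d31:-→d32:H2  best=H2
  ? 49.37.248.218  path d0:H2→d1:-→d2:-→d3:-→d4:-→d5:-→d6:-→d7:-→d8:-→d9:-→d10:-→d11:-→d12:-→d13:-  best=H2
  add 8.112.183.240/28 -> H2 at depth 28
  ? 49.33.248.218  path d0:H2→d1:-→d2:-→d3:-→d4:-→d5:-→d6:-→d7:-→d8:-→d9:-→d10:-→d11:-→d12:-→d13:-→d14:-→d15:-→d16:-→d17:-→d18:-→d19:-→d20:-→d21:-→d22:-→d23:-→d24:-→d25:-→d26:-→d27:-→d28:-→d29:-→d30:-→d31:-→d32:H2  best=H2
  add 0.0.0.0/0 -> H0 at depth 0
  ? 8.112.183.243  path d0:H0→d1:-→d2:-→d3:-→d4:-→d5:-→d6:-→d7:-→d8:-→d9:-→d10:-→d11:-→d12:-→d13:-→d14:-→d15:-→d16:-→d17:-→d18:-→d19:-→d20:-→d21:-→d22:-→d23:-→d24:-→d25:-→d26:-→d27:-→d28:H2  best=H2
  ? 8.112.183.241  path d0:H0→d1:-→d2:-→d3:-→d4:-→d5:-→d6:-→d7:-→d8:-→d9:-→d10:-→d11:-→d12:-→d13:-→d14:-→d15:-→d16:-→d17:-→d18:-→d19:-→d20:-→d21:-→d22:-→d23:-→d24:-→d25:-→d26:-→d27:-→d28:H2  best=H2
  add 49.32.0.0/11 -> H1 at depth 11
  ? 49.32.0.1  path d0:H0→d1:-→d2:-→d3:-→d4:-→d5:-→d6:-→d7:-→d8:-→d9:-→d10:-→d11:H1→d12:-→d13:-→d14:-→d15:-  best=H1
  del 49.32.0.0/11 (clear depth 11)
  ? 248.217.123.82  path d0:H0→d1:-  best=H0
  del 49.33.248.218/32 (clear depth 32)
  add 0.0.0.0/0 -> H2 at depth 0
  ? 8.112.183.240  path d0:H2→d1:-→d2:-→d3:-→d4:-→d5:-→d6:-→d7:-→d8:-→d9:-→d10:-→d11:-→d12:-→d13:-→d14:-→d15:-→d16:-→d17:-→d18:-→d19:-→d20:-→d21:-→d22:-→d23:-→d24:-→d25:-→d26:-→d27:-→d28:H2  best=H2
  del 8.112.183.240/28 (clear depth 28)
  ? 140.198.134.158  path d0:H2→d1:-→d2:-→d3:-  best=H2
  add 8.112.183.0/24 -> H2 at depth 24
  ? 8.112.183.0  path d0:H2→d1:-→d2:-→d3:-→d4:-→d5:-→d6:-→d7:-→d8:-→d9:-→d10:-→d11:-→d12:-→d13:-→d14:-→d15:-→d16:-→d17:-→d18:-→d19:-→d20:-→d21:-→d22:-→d23:-→d24:H2  best=H2
  add 146.68.120.142/32 -> H2 at depth 32
  ? 146.68.120.142  path d0:H2→d1:-→d2:-→d3:-→d4:-→d5:-→d6:-→d7:-→d8:-→d9:-→d10:-→d11:-→d12:-→d13:-→d14:-→d15:-→d16:-→d17:-→d18:-→d19:-→d20:-→d21:-→d22:-→d23:-→d24:-→d25:-→d26:-→d27:-→d28:-→d29:-→d30:-→d31:-→d32:H2  best=H2
  add 146.68.112.0/20 -> H2 at depth 20
  add 146.68.120.0/24 -> H1 at depth 24
  ? 146.68.120.142  path d0:H2→d1:-→d2:-→d3:-→d4:-→d5:-→d6:-→d7:-→d8:-→d9:-→d10:-→d11:-→d12:-→d13:-→d14:-→d15:-→d16:-→d17:-→d18:-→d19:-→d20:H2→d21:-→d22:-→d23:-→d24:H1→d25:-→d26:-→d27:-→d28:-→d29:-→d30:-→d31:-→d32:H2  best=H2
  add 146.68.120.0/22 -> H1 at depth 22
  add 49.33.248.0/24 -> H1 at depth 24
  add 0.0.0.0/0 -> H1 at depth 0

== LOOKUPS ==
["H2","H2","H2","H2","H2","H2","H1","H0","H2","H2","H2","H2","H2"]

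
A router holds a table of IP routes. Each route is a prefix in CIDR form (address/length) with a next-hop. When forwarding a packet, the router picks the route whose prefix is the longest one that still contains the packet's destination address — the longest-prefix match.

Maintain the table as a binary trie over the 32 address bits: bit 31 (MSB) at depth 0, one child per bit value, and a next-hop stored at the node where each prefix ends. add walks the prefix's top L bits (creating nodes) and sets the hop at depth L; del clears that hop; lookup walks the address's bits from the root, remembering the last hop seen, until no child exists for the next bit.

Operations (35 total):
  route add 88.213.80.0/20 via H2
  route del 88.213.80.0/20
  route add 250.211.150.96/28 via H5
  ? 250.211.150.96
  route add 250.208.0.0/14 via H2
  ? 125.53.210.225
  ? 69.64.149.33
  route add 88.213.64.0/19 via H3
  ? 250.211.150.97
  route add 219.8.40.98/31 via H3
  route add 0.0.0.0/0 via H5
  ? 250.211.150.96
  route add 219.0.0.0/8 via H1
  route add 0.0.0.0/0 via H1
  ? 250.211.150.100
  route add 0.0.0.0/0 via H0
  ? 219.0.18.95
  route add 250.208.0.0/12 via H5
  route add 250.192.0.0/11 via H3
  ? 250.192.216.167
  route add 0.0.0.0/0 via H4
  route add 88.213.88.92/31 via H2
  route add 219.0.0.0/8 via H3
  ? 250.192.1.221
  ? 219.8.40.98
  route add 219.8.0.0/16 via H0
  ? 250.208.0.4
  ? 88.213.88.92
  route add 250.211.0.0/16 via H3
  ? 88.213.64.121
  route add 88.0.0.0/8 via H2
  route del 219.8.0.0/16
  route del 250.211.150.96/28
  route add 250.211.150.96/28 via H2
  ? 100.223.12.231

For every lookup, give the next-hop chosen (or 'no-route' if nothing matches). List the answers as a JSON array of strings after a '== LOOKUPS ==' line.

Apply in order:
  + 88.213.80.0/20 (H2) depth=20
  del 88.213.80.0/20 (clear depth 20)
  + 250.211.150.96/28 (H5) depth=28
  ? 250.211.150.96  path d0:-→d1:-→d2:-→d3:-→d4:-→d5:-→d6:-→d7:-→d8:-→d9:-→d10:-→d11:-→d12:-→d13:-→d14:-→d15:-→d16:-→d17:-→d18:-→d19:-→d20:-→d21:-→d22:-→d23:-→d24:-→d25:-→d26:-→d27:-→d28:H5  best=H5
  + 250.208.0.0/14 (H2) depth=14
  ? 125.53.210.225  path d0:-→d1:-→d2:-  best=no-route
  ? 69.64.149.33  path d0:-→d1:-→d2:-→d3:-  best=no-route
  + 88.213.64.0/19 (H3) depth=19
  ? 250.211.150.97  path d0:-→d1:-→d2:-→d3:-→d4:-→d5:-→d6:-→d7:-→d8:-→d9:-→d10:-→d11:-→d12:-→d13:-→d14:H2→d15:-→d16:-→d17:-→d18:-→d19:-→d20:-→d21:-→d22:-→d23:-→d24:-→d25:-→d26:-→d27:-→d28:H5  best=H5
  + 219.8.40.98/31 (H3) depth=31
  + 0.0.0.0/0 (H5) depth=0
  ? 250.211.150.96  path d0:H5→d1:-→d2:-→d3:-→d4:-→d5:-→d6:-→d7:-→d8:-→d9:-→d10:-→d11:-→d12:-→d13:-→d14:H2→d15:-→d16:-→d17:-→d18:-→d19:-→d20:-→d21:-→d22:-→d23:-→d24:-→d25:-→d26:-→d27:-→d28:H5  best=H5
  + 219.0.0.0/8 (H1) depth=8
  + 0.0.0.0/0 (H1) depth=0
  ? 250.211.150.100  path d0:H1→d1:-→d2:-→d3:-→d4:-→d5:-→d6:-→d7:-→d8:-→d9:-→d10:-→d11:-→d12:-→d13:-→d14:H2→d15:-→d16:-→d17:-→d18:-→d19:-→d20:-→d21:-→d22:-→d23:-→d24:-→d25:-→d26:-→d27:-→d28:H5  best=H5
  + 0.0.0.0/0 (H0) depth=0
  ? 219.0.18.95  path d0:H0→d1:-→d2:-→d3:-→d4:-→d5:-→d6:-→d7:-→d8:H1→d9:-→d10:-→d11:-→d12:-  best=H1
  + 250.208.0.0/12 (H5) depth=12
  + 250.192.0.0/11 (H3) depth=11
  ? 250.192.216.167  path d0:H0→d1:-→d2:-→d3:-→d4:-→d5:-→d6:-→d7:-→d8:-→d9:-→d10:-→d11:H3  best=H3
  + 0.0.0.0/0 (H4) depth=0
  + 88.213.88.92/31 (H2) depth=31
  + 219.0.0.0/8 (H3) depth=8
  ? 250.192.1.221  path d0:H4→d1:-→d2:-→d3:-→d4:-→d5:-→d6:-→d7:-→d8:-→d9:-→d10:-→d11:H3  best=H3
  ? 219.8.40.98  path d0:H4→d1:-→d2:-→d3:-→d4:-→d5:-→d6:-→d7:-→d8:H3→d9:-→d10:-→d11:-→d12:-→d13:-→d14:-→d15:-→d16:-→d17:-→d18:-→d19:-→d20:-→d21:-→d22:-→d23:-→d24:-→d25:-→d26:-→d27:-→d28:-→d29:-→d30:-→d31:H3  best=H3
  + 219.8.0.0/16 (H0) depth=16
  ? 250.208.0.4  path d0:H4→d1:-→d2:-→d3:-→d4:-→d5:-→d6:-→d7:-→d8:-→d9:-→d10:-→d11:H3→d12:H5→d13:-→d14:H2  best=H2
  ? 88.213.88.92  path d0:H4→d1:-→d2:-→d3:-→d4:-→d5:-→d6:-→d7:-→d8:-→d9:-→d10:-→d11:-→d12:-→d13:-→d14:-→d15:-→d16:-→d17:-→d18:-→d19:H3→d20:-→d21:-→d22:-→d23:-→d24:-→d25:-→d26:-→d27:-→d28:-→d29:-→d30:-→d31:H2  best=H2
  + 250.211.0.0/16 (H3) depth=16
  ? 88.213.64.121  path d0:H4→d1:-→d2:-→d3:-→d4:-→d5:-→d6:-→d7:-→d8:-→d9:-→d10:-→d11:-→d12:-→d13:-→d14:-→d15:-→d16:-→d17:-→d18:-→d19:H3  best=H3
  + 88.0.0.0/8 (H2) depth=8
  del 219.8.0.0/16 (clear depth 16)
  del 250.211.150.96/28 (clear depth 28)
  + 250.211.150.96/28 (H2) depth=28
  ? 100.223.12.231  path d0:H4→d1:-→d2:-  best=H4

== LOOKUPS ==
["H5","no-route","no-route","H5","H5","H5","H1","H3","H3","H3","H2","H2","H3","H4"]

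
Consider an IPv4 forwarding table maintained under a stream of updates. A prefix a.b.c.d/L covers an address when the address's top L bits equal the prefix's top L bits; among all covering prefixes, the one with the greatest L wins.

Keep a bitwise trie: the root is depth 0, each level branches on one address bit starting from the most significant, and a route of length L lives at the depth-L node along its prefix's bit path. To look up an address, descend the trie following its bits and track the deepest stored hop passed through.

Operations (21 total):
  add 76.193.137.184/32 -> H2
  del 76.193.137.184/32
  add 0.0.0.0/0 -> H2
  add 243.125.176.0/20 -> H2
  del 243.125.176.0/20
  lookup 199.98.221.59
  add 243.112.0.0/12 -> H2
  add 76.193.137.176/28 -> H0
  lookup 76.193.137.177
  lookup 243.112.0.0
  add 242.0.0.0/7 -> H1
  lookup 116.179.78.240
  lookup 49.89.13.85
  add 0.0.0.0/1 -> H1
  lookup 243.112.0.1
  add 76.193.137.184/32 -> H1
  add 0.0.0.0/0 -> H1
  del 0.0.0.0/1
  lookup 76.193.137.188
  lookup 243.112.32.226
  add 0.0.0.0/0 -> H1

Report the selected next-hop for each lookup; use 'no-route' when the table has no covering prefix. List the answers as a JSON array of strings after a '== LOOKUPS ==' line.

Trace:
  + 76.193.137.184/32 (H2) depth=32
  del 76.193.137.184/32 (clear depth 32)
  + 0.0.0.0/0 (H2) depth=0
  + 243.125.176.0/20 (H2) depth=20
  del 243.125.176.0/20 (clear depth 20)
  Q 199.98.221.59: descend 11 ; hops seen [H2] ; pick H2
  + 243.112.0.0/12 (H2) depth=12
  + 76.193.137.176/28 (H0) depth=28
  Q 76.193.137.177: descend 0100110011000001100010011011 ; hops seen [H2,H0] ; pick H0
  Q 243.112.0.0: descend 111100110111 ; hops seen [H2,H2] ; pick H2
  + 242.0.0.0/7 (H1) depth=7
  Q 116.179.78.240: descend 01 ; hops seen [H2] ; pick H2
  Q 49.89.13.85: descend 0 ; hops seen [H2] ; pick H2
  + 0.0.0.0/1 (H1) depth=1
  Q 243.112.0.1: descend 111100110111 ; hops seen [H2,H1,H2] ; pick H2
  + 76.193.137.184/32 (H1) depth=32
  + 0.0.0.0/0 (H1) depth=0
  del 0.0.0.0/1 (clear depth 1)
  Q 76.193.137.188: descend 01001100110000011000100110111 ; hops seen [H1,H0] ; pick H0
  Q 243.112.32.226: descend 111100110111 ; hops seen [H1,H1,H2] ; pick H2
  + 0.0.0.0/0 (H1) depth=0

== LOOKUPS ==
["H2","H0","H2","H2","H2","H2","H0","H2"]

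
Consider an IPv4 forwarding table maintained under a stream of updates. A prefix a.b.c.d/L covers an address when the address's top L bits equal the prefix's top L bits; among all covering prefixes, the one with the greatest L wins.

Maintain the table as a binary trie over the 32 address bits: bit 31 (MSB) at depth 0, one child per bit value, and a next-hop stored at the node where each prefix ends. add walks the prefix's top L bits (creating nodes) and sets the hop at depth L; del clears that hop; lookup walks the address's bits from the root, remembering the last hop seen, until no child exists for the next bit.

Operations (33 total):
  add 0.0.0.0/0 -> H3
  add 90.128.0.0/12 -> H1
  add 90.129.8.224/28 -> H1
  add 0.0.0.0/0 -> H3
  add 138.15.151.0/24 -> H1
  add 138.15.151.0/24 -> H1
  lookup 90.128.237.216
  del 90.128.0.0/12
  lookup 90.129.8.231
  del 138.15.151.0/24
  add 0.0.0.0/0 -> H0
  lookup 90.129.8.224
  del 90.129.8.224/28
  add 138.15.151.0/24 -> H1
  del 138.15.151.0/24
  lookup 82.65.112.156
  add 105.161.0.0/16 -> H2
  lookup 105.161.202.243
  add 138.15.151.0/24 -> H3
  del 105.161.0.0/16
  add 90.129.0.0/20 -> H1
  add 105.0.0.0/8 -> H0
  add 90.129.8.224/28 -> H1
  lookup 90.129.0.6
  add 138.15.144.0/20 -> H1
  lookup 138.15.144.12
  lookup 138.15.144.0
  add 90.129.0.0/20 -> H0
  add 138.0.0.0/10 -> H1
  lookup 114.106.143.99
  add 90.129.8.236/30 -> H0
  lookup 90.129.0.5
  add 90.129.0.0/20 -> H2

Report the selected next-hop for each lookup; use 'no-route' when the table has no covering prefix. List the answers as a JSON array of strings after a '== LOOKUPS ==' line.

Trace:
  + 0.0.0.0/0 (H3) depth=0
  + 90.128.0.0/12 (H1) depth=12
  + 90.129.8.224/28 (H1) depth=28
  + 0.0.0.0/0 (H3) depth=0
  + 138.15.151.0/24 (H1) depth=24
  + 138.15.151.0/24 (H1) depth=24
  Q 90.128.237.216: descend 010110101000000 ; hops seen [H3,H1] ; pick H1
  del 90.128.0.0/12 (clear depth 12)
  Q 90.129.8.231: descend 0101101010000001000010001110 ; hops seen [H3,H1] ; pick H1
  del 138.15.151.0/24 (clear depth 24)
  + 0.0.0.0/0 (H0) depth=0
  Q 90.129.8.224: descend 0101101010000001000010001110 ; hops seen [H0,H1] ; pick H1
  del 90.129.8.224/28 (clear depth 28)
  + 138.15.151.0/24 (H1) depth=24
  del 138.15.151.0/24 (clear depth 24)
  Q 82.65.112.156: descend 0101 ; hops seen [H0] ; pick H0
  + 105.161.0.0/16 (H2) depth=16
  Q 105.161.202.243: descend 0110100110100001 ; hops seen [H0,H2] ; pick H2
  + 138.15.151.0/24 (H3) depth=24
  del 105.161.0.0/16 (clear depth 16)
  + 90.129.0.0/20 (H1) depth=20
  + 105.0.0.0/8 (H0) depth=8
  + 90.129.8.224/28 (H1) depth=28
  Q 90.129.0.6: descend 01011010100000010000 ; hops seen [H0,H1] ; pick H1
  + 138.15.144.0/20 (H1) depth=20
  Q 138.15.144.12: descend 100010100000111110010 ; hops seen [H0,H1] ; pick H1
  Q 138.15.144.0: descend 100010100000111110010 ; hops seen [H0,H1] ; pick H1
  + 90.129.0.0/20 (H0) depth=20
  + 138.0.0.0/10 (H1) depth=10
  Q 114.106.143.99: descend 011 ; hops seen [H0] ; pick H0
  + 90.129.8.236/30 (H0) depth=30
  Q 90.129.0.5: descend 01011010100000010000 ; hops seen [H0,H0] ; pick H0
  + 90.129.0.0/20 (H2) depth=20

== LOOKUPS ==
["H1","H1","H1","H0","H2","H1","H1","H1","H0","H0"]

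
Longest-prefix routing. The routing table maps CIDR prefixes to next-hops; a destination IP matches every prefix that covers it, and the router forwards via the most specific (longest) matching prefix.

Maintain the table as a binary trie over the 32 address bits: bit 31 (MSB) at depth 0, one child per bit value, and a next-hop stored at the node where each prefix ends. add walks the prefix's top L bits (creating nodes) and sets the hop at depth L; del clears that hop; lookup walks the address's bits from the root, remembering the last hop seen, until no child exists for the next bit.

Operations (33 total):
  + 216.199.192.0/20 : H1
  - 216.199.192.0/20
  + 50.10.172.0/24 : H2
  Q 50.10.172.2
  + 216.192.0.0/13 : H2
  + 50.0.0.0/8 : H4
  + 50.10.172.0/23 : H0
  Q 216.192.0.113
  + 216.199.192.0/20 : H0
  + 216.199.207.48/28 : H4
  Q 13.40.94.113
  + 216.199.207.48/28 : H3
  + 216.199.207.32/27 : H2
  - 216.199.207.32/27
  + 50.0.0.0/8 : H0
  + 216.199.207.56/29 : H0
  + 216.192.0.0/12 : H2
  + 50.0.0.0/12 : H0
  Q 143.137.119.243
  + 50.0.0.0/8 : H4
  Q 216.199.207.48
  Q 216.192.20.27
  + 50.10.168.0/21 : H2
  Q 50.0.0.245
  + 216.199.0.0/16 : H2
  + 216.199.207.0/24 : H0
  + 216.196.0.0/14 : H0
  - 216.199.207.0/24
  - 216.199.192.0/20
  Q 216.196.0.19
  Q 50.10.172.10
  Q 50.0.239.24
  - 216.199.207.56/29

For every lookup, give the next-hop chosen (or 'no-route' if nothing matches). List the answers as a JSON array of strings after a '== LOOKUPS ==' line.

Apply in order:
  add 216.199.192.0/20 -> H1 at depth 20
  del 216.199.192.0/20 (clear depth 20)
  add 50.10.172.0/24 -> H2 at depth 24
  ? 50.10.172.2  path d0:-→d1:-→d2:-→d3:-→d4:-→d5:-→d6:-→d7:-→d8:-→d9:-→d10:-→d11:-→d12:-→d13:-→d14:-→d15:-→d16:-→d17:-→d18:-→d19:-→d20:-→d21:-→d22:-→d23:-→d24:H2  best=H2
  add 216.192.0.0/13 -> H2 at depth 13
  add 50.0.0.0/8 -> H4 at depth 8
  add 50.10.172.0/23 -> H0 at depth 23
  ? 216.192.0.113  path d0:-→d1:-→d2:-→d3:-→d4:-→d5:-→d6:-→d7:-→d8:-→d9:-→d10:-→d11:-→d12:-→d13:H2  best=H2
  add 216.199.192.0/20 -> H0 at depth 20
  add 216.199.207.48/28 -> H4 at depth 28
  ? 13.40.94.113  path d0:-→d1:-→d2:-  best=no-route
  add 216.199.207.48/28 -> H3 at depth 28
  add 216.199.207.32/27 -> H2 at depth 27
  del 216.199.207.32/27 (clear depth 27)
  add 50.0.0.0/8 -> H0 at depth 8
  add 216.199.207.56/29 -> H0 at depth 29
  add 216.192.0.0/12 -> H2 at depth 12
  add 50.0.0.0/12 -> H0 at depth 12
  ? 143.137.119.243  path d0:-→d1:-  best=no-route
  add 50.0.0.0/8 -> H4 at depth 8
  ? 216.199.207.48  path d0:-→d1:-→d2:-→d3:-→d4:-→d5:-→d6:-→d7:-→d8:-→d9:-→d10:-→d11:-→d12:H2→d13:H2→d14:-→d15:-→d16:-→d17:-→d18:-→d19:-→d20:H0→d21:-→d22:-→d23:-→d24:-→d25:-→d26:-→d27:-→d28:H3  best=H3
  ? 216.192.20.27  path d0:-→d1:-→d2:-→d3:-→d4:-→d5:-→d6:-→d7:-→d8:-→d9:-→d10:-→d11:-→d12:H2→d13:H2  best=H2
  add 50.10.168.0/21 -> H2 at depth 21
  ? 50.0.0.245  path d0:-→d1:-→d2:-→d3:-→d4:-→d5:-→d6:-→d7:-→d8:H4→d9:-→d10:-→d11:-→d12:H0  best=H0
  add 216.199.0.0/16 -> H2 at depth 16
  add 216.199.207.0/24 -> H0 at depth 24
  add 216.196.0.0/14 -> H0 at depth 14
  del 216.199.207.0/24 (clear depth 24)
  del 216.199.192.0/20 (clear depth 20)
  ? 216.196.0.19  path d0:-→d1:-→d2:-→d3:-→d4:-→d5:-→d6:-→d7:-→d8:-→d9:-→d10:-→d11:-→d12:H2→d13:H2→d14:H0  best=H0
  ? 50.10.172.10  path d0:-→d1:-→d2:-→d3:-→d4:-→d5:-→d6:-→d7:-→d8:H4→d9:-→d10:-→d11:-→d12:H0→d13:-→d14:-→d15:-→d16:-→d17:-→d18:-→d19:-→d20:-→d21:H2→d22:-→d23:H0→d24:H2  best=H2
  ? 50.0.239.24  path d0:-→d1:-→d2:-→d3:-→d4:-→d5:-→d6:-→d7:-→d8:H4→d9:-→d10:-→d11:-→d12:H0  best=H0
  del 216.199.207.56/29 (clear depth 29)

== LOOKUPS ==
["H2","H2","no-route","no-route","H3","H2","H0","H0","H2","H0"]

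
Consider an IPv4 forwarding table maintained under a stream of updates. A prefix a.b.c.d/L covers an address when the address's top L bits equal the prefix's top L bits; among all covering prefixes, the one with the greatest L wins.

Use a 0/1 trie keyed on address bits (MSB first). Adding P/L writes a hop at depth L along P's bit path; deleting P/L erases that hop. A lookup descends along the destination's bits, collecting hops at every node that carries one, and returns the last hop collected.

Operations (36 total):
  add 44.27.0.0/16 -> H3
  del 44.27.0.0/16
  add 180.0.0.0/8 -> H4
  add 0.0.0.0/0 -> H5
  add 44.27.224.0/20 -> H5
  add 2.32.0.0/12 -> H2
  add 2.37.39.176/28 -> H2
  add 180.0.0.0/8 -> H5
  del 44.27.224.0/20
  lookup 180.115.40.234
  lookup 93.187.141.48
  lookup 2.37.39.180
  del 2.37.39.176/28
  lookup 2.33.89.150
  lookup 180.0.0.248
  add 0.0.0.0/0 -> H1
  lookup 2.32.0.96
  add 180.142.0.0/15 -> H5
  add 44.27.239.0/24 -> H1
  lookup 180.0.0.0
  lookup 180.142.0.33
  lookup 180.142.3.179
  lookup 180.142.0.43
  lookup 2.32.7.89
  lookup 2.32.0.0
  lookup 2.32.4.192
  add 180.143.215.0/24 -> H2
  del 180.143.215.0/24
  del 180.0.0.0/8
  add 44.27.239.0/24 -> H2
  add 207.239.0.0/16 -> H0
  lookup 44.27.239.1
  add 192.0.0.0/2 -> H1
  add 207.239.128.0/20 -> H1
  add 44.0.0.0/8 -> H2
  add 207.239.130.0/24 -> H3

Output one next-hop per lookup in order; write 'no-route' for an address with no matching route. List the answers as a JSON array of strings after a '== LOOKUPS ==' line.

Trace:
  + 44.27.0.0/16 (H3) depth=16
  del 44.27.0.0/16 (clear depth 16)
  + 180.0.0.0/8 (H4) depth=8
  + 0.0.0.0/0 (H5) depth=0
  + 44.27.224.0/20 (H5) depth=20
  + 2.32.0.0/12 (H2) depth=12
  + 2.37.39.176/28 (H2) depth=28
  + 180.0.0.0/8 (H5) depth=8
  del 44.27.224.0/20 (clear depth 20)
  ? 180.115.40.234  path d0:H5→d1:-→d2:-→d3:-→d4:-→d5:-→d6:-→d7:-→d8:H5  best=H5
  ? 93.187.141.48  path d0:H5→d1:-  best=H5
  ? 2.37.39.180  path d0:H5→d1:-→d2:-→d3:-→d4:-→d5:-→d6:-→d7:-→d8:-→d9:-→d10:-→d11:-→d12:H2→d13:-→d14:-→d15:-→d16:-→d17:-→d18:-→d19:-→d20:-→d21:-→d22:-→d23:-→d24:-→d25:-→d26:-→d27:-→d28:H2  best=H2
  del 2.37.39.176/28 (clear depth 28)
  ? 2.33.89.150  path d0:H5→d1:-→d2:-→d3:-→d4:-→d5:-→d6:-→d7:-→d8:-→d9:-→d10:-→d11:-→d12:H2→d13:-  best=H2
  ? 180.0.0.248  path d0:H5→d1:-→d2:-→d3:-→d4:-→d5:-→d6:-→d7:-→d8:H5  best=H5
  + 0.0.0.0/0 (H1) depth=0
  ? 2.32.0.96  path d0:H1→d1:-→d2:-→d3:-→d4:-→d5:-→d6:-→d7:-→d8:-→d9:-→d10:-→d11:-→d12:H2→d13:-  best=H2
  + 180.142.0.0/15 (H5) depth=15
  + 44.27.239.0/24 (H1) depth=24
  ? 180.0.0.0  path d0:H1→d1:-→d2:-→d3:-→d4:-→d5:-→d6:-→d7:-→d8:H5  best=H5
  ? 180.142.0.33  path d0:H1→d1:-→d2:-→d3:-→d4:-→d5:-→d6:-→d7:-→d8:H5→d9:-→d10:-→d11:-→d12:-→d13:-→d14:-→d15:H5  best=H5
  ? 180.142.3.179  path d0:H1→d1:-→d2:-→d3:-→d4:-→d5:-→d6:-→d7:-→d8:H5→d9:-→d10:-→d11:-→d12:-→d13:-→d14:-→d15:H5  best=H5
  ? 180.142.0.43  path d0:H1→d1:-→d2:-→d3:-→d4:-→d5:-→d6:-→d7:-→d8:H5→d9:-→d10:-→d11:-→d12:-→d13:-→d14:-→d15:H5  best=H5
  ? 2.32.7.89  path d0:H1→d1:-→d2:-→d3:-→d4:-→d5:-→d6:-→d7:-→d8:-→d9:-→d10:-→d11:-→d12:H2→d13:-  best=H2
  ? 2.32.0.0  path d0:H1→d1:-→d2:-→d3:-→d4:-→d5:-→d6:-→d7:-→d8:-→d9:-→d10:-→d11:-→d12:H2→d13:-  best=H2
  ? 2.32.4.192  path d0:H1→d1:-→d2:-→d3:-→d4:-→d5:-→d6:-→d7:-→d8:-→d9:-→d10:-→d11:-→d12:H2→d13:-  best=H2
  + 180.143.215.0/24 (H2) depth=24
  del 180.143.215.0/24 (clear depth 24)
  del 180.0.0.0/8 (clear depth 8)
  + 44.27.239.0/24 (H2) depth=24
  + 207.239.0.0/16 (H0) depth=16
  ? 44.27.239.1  path d0:H1→d1:-→d2:-→d3:-→d4:-→d5:-→d6:-→d7:-→d8:-→d9:-→d10:-→d11:-→d12:-→d13:-→d14:-→d15:-→d16:-→d17:-→d18:-→d19:-→d20:-→d21:-→d22:-→d23:-→d24:H2  best=H2
  + 192.0.0.0/2 (H1) depth=2
  + 207.239.128.0/20 (H1) depth=20
  + 44.0.0.0/8 (H2) depth=8
  + 207.239.130.0/24 (H3) depth=24

== LOOKUPS ==
["H5","H5","H2","H2","H5","H2","H5","H5","H5","H5","H2","H2","H2","H2"]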